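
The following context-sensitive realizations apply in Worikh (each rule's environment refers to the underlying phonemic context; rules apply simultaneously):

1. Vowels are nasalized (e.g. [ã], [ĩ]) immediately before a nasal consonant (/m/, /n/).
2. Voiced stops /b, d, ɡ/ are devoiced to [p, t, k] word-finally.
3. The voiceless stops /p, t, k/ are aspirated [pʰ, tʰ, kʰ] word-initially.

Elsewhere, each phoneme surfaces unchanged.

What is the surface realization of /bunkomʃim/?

/b/ (word-initial) is in the target of rule 2 but the environment (word-finally) is not met → [b].
/u/ (between /b/ and /n/) occurs before a nasal consonant → [ũ] by rule 1.
/n/ (between /u/ and /k/) is unaffected → [n].
/k/ (between /n/ and /o/): rule 3 targets it, but not word-initially → unchanged [k].
Rule 1 applies to /o/ (between /k/ and /m/: before a nasal consonant) → [õ].
/m/ (between /o/ and /ʃ/): no rule targets it → [m].
/ʃ/ (between /m/ and /i/) is unaffected → [ʃ].
/i/ (between /ʃ/ and /m/) occurs before a nasal consonant → [ĩ] by rule 1.
/m/ (word-final): no rule targets it → [m].

[bũnkõmʃĩm]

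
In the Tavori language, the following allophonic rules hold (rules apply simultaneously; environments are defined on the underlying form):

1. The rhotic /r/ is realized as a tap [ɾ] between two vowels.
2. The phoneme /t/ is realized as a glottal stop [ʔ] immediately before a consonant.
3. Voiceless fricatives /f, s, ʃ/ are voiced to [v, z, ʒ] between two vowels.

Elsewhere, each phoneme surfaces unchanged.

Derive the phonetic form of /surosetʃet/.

[suɾozeʔʃet]

/s/ (word-initial) is in the target of rule 3 but the environment (between two vowels) is not met → [s].
/u/ (between /s/ and /r/) is unaffected → [u].
/r/ meets the environment for rule 1 (between two vowels) → [ɾ].
/o/ — not in any rule's target class → [o].
/s/ (between /o/ and /e/) occurs between two vowels → [z] by rule 3.
/e/ stays [e].
/t/ (between /e/ and /ʃ/): immediately before a consonant, so rule 2 applies → [ʔ].
/ʃ/ — between /t/ and /e/; rule 3 does not apply here → [ʃ].
/e/ — not in any rule's target class → [e].
/t/ — word-final; rule 2 does not apply here → [t].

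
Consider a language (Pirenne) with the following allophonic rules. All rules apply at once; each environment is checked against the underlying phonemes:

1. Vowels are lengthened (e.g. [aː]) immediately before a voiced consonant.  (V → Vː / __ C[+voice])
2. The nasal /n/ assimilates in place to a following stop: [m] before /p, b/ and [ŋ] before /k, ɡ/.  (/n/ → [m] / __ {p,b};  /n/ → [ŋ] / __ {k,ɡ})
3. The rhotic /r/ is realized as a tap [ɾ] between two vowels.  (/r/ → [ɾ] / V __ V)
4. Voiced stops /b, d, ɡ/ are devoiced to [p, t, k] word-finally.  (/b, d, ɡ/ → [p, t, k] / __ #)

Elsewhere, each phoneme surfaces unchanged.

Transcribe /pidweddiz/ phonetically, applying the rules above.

[piːdweːddiːz]

/p/ stays [p].
/i/ — between /p/ and /d/, before a voiced consonant — surfaces as [iː] (rule 1).
/d/ — between /i/ and /w/; rule 4 does not apply here → [d].
/w/ (between /d/ and /e/): no rule targets it → [w].
/e/ — between /w/ and /d/, before a voiced consonant — surfaces as [eː] (rule 1).
/d/ — between /e/ and /d/; rule 4 does not apply here → [d].
/d/ (between /d/ and /i/): rule 4 targets it, but not word-finally → unchanged [d].
/i/ — between /d/ and /z/, before a voiced consonant — surfaces as [iː] (rule 1).
/z/ (word-final): no rule targets it → [z].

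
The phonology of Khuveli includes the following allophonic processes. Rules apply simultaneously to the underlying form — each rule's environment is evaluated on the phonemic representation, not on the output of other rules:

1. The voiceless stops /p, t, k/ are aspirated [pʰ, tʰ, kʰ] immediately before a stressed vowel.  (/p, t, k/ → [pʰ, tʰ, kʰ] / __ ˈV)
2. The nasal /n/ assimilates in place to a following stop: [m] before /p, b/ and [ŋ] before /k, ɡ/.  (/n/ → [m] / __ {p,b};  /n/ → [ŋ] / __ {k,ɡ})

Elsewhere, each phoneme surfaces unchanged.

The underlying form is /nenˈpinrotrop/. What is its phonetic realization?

[nemˈpʰinrotrop]

/n/ (word-initial) is in the target of rule 2 but the environment (before a labial or velar stop) is not met → [n].
/e/ (between /n/ and /n/) is unaffected → [e].
/n/ meets the environment for rule 2 (before a labial or velar stop) → [m].
/p/ (between /n/ and /i/): immediately before a stressed vowel, so rule 1 applies → [pʰ].
/i/ (between /p/ and /n/): no rule targets it → [i].
/n/ — between /i/ and /r/; rule 2 does not apply here → [n].
/r/ stays [r].
/o/ (between /r/ and /t/) is unaffected → [o].
/t/ (between /o/ and /r/) is in the target of rule 1 but the environment (immediately before a stressed vowel) is not met → [t].
/r/ (between /t/ and /o/) is unaffected → [r].
/o/ (between /r/ and /p/): no rule targets it → [o].
/p/ (word-final) fails the environment for rule 1, so it stays [p].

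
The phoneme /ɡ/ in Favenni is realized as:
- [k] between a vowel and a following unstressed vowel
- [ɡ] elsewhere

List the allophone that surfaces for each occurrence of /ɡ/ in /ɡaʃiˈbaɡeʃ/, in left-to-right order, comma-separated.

Occurrence 1 (position 1): no conditioning environment matches → elsewhere allophone [ɡ].
Occurrence 2 (position 7): between a vowel and a following unstressed vowel → [k].

[ɡ], [k]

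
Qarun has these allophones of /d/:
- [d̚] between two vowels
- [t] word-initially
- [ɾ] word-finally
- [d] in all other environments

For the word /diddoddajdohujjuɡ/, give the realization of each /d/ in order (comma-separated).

Occurrence 1 (position 1): word-initially → [t].
Occurrence 2 (position 3): no conditioning environment matches → elsewhere allophone [d].
Occurrence 3 (position 4): no conditioning environment matches → elsewhere allophone [d].
Occurrence 4 (position 6): no conditioning environment matches → elsewhere allophone [d].
Occurrence 5 (position 7): no conditioning environment matches → elsewhere allophone [d].
Occurrence 6 (position 10): no conditioning environment matches → elsewhere allophone [d].

[t], [d], [d], [d], [d], [d]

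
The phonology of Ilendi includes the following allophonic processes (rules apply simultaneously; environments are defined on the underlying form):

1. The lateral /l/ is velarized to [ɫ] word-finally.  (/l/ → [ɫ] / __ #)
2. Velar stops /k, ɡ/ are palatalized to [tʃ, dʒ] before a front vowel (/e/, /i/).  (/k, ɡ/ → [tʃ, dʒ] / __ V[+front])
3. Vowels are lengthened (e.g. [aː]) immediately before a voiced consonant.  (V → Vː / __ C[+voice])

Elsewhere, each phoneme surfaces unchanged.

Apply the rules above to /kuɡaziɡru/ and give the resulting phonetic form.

[kuːɡaːziːɡru]

/k/ — word-initial; rule 2 does not apply here → [k].
/u/ (between /k/ and /ɡ/): before a voiced consonant, so rule 3 applies → [uː].
/ɡ/ (between /u/ and /a/): rule 2 targets it, but not before a front vowel → unchanged [ɡ].
/a/ (between /ɡ/ and /z/) occurs before a voiced consonant → [aː] by rule 3.
/z/ (between /a/ and /i/): no rule targets it → [z].
/i/ meets the environment for rule 3 (before a voiced consonant) → [iː].
/ɡ/ — between /i/ and /r/; rule 2 does not apply here → [ɡ].
/r/ (between /ɡ/ and /u/): no rule targets it → [r].
/u/ (word-final): rule 3 targets it, but not before a voiced consonant → unchanged [u].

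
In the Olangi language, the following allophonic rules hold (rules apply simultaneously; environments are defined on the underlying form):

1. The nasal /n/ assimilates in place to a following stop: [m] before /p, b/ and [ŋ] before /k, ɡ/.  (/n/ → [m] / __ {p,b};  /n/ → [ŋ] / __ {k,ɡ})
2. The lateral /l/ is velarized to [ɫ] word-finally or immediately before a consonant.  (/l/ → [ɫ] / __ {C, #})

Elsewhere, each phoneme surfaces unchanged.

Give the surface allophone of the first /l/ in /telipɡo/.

[l]

/l/ (between /e/ and /i/) is in the target of rule 2 but the environment (word-finally or immediately before a consonant) is not met → [l].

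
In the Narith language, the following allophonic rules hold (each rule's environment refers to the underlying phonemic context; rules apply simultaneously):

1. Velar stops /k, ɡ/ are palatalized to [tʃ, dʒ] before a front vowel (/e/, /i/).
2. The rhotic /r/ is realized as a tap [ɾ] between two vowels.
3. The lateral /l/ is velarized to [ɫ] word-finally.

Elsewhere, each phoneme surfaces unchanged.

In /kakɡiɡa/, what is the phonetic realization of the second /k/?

/k/ (between /a/ and /ɡ/) fails the environment for rule 1, so it stays [k].

[k]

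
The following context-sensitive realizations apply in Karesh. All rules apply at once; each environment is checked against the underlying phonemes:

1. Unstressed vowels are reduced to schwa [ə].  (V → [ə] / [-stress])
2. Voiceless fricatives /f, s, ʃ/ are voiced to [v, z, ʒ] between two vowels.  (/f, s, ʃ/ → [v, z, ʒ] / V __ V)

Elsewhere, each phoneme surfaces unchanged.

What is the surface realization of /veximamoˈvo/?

/v/ — not in any rule's target class → [v].
/e/ — between /v/ and /x/, in an unstressed syllable — surfaces as [ə] (rule 1).
/x/ (between /e/ and /i/) is unaffected → [x].
/i/ (between /x/ and /m/): in an unstressed syllable, so rule 1 applies → [ə].
/m/ (between /i/ and /a/): no rule targets it → [m].
/a/ meets the environment for rule 1 (in an unstressed syllable) → [ə].
/m/ (between /a/ and /o/): no rule targets it → [m].
Rule 1 applies to /o/ (between /m/ and /v/: in an unstressed syllable) → [ə].
/v/ stays [v].
/o/ (word-final) is in the target of rule 1 but the environment (in an unstressed syllable) is not met → [o].

[vəxəməməˈvo]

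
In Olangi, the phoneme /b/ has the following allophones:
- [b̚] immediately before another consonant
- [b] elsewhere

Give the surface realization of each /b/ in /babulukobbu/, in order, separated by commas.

Occurrence 1 (position 1): no conditioning environment matches → elsewhere allophone [b].
Occurrence 2 (position 3): no conditioning environment matches → elsewhere allophone [b].
Occurrence 3 (position 9): immediately before another consonant → [b̚].
Occurrence 4 (position 10): no conditioning environment matches → elsewhere allophone [b].

[b], [b], [b̚], [b]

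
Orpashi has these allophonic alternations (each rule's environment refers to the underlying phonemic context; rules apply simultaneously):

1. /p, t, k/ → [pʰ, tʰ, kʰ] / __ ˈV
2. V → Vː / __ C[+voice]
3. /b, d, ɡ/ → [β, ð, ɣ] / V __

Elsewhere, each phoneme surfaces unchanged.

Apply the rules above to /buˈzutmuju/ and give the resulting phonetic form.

[buːˈzutmuːju]

/b/ — word-initial; rule 3 does not apply here → [b].
/u/ — between /b/ and /z/, before a voiced consonant — surfaces as [uː] (rule 2).
/u/ (between /z/ and /t/) is in the target of rule 2 but the environment (before a voiced consonant) is not met → [u].
/t/ (between /u/ and /m/): rule 1 targets it, but not immediately before a stressed vowel → unchanged [t].
/u/ — between /m/ and /j/, before a voiced consonant — surfaces as [uː] (rule 2).
/u/ (word-final): rule 2 targets it, but not before a voiced consonant → unchanged [u].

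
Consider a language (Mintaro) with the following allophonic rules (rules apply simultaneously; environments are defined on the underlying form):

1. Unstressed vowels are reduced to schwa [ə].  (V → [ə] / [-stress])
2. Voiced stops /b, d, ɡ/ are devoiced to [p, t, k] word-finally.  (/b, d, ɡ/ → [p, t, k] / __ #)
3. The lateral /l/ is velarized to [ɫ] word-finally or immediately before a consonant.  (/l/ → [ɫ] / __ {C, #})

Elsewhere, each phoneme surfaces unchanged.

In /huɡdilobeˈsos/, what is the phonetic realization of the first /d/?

[d]

/d/ — between /ɡ/ and /i/; rule 2 does not apply here → [d].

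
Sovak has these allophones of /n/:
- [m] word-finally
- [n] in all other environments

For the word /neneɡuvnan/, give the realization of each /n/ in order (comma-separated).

Occurrence 1 (position 1): no conditioning environment matches → elsewhere allophone [n].
Occurrence 2 (position 3): no conditioning environment matches → elsewhere allophone [n].
Occurrence 3 (position 8): no conditioning environment matches → elsewhere allophone [n].
Occurrence 4 (position 10): word-finally → [m].

[n], [n], [n], [m]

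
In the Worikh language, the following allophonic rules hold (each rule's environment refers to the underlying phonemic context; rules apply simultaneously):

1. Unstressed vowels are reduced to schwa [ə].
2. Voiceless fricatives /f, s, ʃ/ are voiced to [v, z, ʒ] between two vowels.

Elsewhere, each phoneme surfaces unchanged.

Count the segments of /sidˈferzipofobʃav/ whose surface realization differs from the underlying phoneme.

Segments that undergo a rule: /i/ → [ə] (rule 1); /i/ → [ə] (rule 1); /o/ → [ə] (rule 1); /f/ → [v] (rule 2); /o/ → [ə] (rule 1); /a/ → [ə] (rule 1).
All other segments surface unchanged.

6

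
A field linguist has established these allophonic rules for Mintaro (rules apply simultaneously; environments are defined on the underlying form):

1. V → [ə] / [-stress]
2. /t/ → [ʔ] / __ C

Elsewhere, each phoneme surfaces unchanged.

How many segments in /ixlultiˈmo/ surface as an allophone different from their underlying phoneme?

3

Segments that undergo a rule: /i/ → [ə] (rule 1); /u/ → [ə] (rule 1); /i/ → [ə] (rule 1).
All other segments surface unchanged.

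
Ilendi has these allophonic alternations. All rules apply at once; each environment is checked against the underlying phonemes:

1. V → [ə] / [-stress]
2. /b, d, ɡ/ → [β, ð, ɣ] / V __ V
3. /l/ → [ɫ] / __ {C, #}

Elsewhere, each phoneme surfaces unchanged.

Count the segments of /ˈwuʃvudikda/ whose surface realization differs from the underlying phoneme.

4

Segments that undergo a rule: /u/ → [ə] (rule 1); /d/ → [ð] (rule 2); /i/ → [ə] (rule 1); /a/ → [ə] (rule 1).
All other segments surface unchanged.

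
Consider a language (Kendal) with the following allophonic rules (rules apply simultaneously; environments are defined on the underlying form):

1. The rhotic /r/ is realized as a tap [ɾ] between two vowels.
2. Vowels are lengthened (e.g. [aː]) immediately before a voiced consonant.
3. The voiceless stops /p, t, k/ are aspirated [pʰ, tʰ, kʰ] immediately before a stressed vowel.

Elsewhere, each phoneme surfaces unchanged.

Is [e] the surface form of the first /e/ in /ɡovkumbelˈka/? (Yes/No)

No

/e/ (between /b/ and /l/): before a voiced consonant, so rule 2 applies → [eː].
The actual realization is [eː], not [e].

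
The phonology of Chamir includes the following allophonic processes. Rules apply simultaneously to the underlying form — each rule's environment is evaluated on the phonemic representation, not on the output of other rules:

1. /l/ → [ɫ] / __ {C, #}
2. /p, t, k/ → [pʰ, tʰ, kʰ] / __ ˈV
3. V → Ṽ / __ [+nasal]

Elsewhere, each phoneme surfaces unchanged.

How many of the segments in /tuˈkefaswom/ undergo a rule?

2

Segments that undergo a rule: /k/ → [kʰ] (rule 2); /o/ → [õ] (rule 3).
All other segments surface unchanged.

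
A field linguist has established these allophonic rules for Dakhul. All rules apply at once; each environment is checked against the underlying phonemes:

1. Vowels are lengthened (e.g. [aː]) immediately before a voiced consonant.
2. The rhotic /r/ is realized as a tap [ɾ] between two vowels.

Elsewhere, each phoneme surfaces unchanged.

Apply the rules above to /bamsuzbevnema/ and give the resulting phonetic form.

/a/ (between /b/ and /m/): before a voiced consonant, so rule 1 applies → [aː].
/u/ (between /s/ and /z/): before a voiced consonant, so rule 1 applies → [uː].
/e/ — between /b/ and /v/, before a voiced consonant — surfaces as [eː] (rule 1).
Rule 1 applies to /e/ (between /n/ and /m/: before a voiced consonant) → [eː].
/a/ (word-final) is in the target of rule 1 but the environment (before a voiced consonant) is not met → [a].

[baːmsuːzbeːvneːma]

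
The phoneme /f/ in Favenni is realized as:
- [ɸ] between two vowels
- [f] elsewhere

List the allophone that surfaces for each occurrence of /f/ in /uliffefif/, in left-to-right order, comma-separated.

Occurrence 1 (position 4): no conditioning environment matches → elsewhere allophone [f].
Occurrence 2 (position 5): no conditioning environment matches → elsewhere allophone [f].
Occurrence 3 (position 7): between two vowels → [ɸ].
Occurrence 4 (position 9): no conditioning environment matches → elsewhere allophone [f].

[f], [f], [ɸ], [f]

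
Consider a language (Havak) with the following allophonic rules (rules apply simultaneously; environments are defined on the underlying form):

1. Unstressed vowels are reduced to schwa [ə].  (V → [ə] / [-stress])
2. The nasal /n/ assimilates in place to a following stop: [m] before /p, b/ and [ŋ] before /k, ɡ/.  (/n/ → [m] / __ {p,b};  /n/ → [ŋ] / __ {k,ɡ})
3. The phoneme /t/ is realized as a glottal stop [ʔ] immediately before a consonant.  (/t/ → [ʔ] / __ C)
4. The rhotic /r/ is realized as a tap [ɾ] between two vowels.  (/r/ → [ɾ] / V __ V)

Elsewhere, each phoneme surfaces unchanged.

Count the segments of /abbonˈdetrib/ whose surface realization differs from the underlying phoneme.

Segments that undergo a rule: /a/ → [ə] (rule 1); /o/ → [ə] (rule 1); /t/ → [ʔ] (rule 3); /i/ → [ə] (rule 1).
All other segments surface unchanged.

4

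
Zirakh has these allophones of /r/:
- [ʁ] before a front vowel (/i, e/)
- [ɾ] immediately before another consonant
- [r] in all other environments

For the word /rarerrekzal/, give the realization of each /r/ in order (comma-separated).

Occurrence 1 (position 1): no conditioning environment matches → elsewhere allophone [r].
Occurrence 2 (position 3): before a front vowel (/i, e/) → [ʁ].
Occurrence 3 (position 5): immediately before another consonant → [ɾ].
Occurrence 4 (position 6): before a front vowel (/i, e/) → [ʁ].

[r], [ʁ], [ɾ], [ʁ]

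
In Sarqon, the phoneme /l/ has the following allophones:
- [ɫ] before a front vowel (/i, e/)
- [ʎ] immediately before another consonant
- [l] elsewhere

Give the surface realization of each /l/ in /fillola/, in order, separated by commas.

Occurrence 1 (position 3): immediately before another consonant → [ʎ].
Occurrence 2 (position 4): no conditioning environment matches → elsewhere allophone [l].
Occurrence 3 (position 6): no conditioning environment matches → elsewhere allophone [l].

[ʎ], [l], [l]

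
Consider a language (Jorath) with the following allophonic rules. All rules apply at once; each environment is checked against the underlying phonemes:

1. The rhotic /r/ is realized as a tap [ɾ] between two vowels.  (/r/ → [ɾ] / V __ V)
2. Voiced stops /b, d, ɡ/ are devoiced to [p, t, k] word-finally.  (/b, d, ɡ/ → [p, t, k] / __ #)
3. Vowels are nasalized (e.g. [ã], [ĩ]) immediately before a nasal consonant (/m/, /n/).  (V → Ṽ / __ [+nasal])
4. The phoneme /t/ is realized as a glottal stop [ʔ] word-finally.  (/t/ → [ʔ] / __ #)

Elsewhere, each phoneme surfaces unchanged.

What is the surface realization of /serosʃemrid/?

[seɾosʃẽmrit]

/e/ — between /s/ and /r/; rule 3 does not apply here → [e].
/r/ (between /e/ and /o/): between two vowels, so rule 1 applies → [ɾ].
/o/ (between /r/ and /s/) fails the environment for rule 3, so it stays [o].
/e/ — between /ʃ/ and /m/, before a nasal consonant — surfaces as [ẽ] (rule 3).
/r/ — between /m/ and /i/; rule 1 does not apply here → [r].
/i/ (between /r/ and /d/) fails the environment for rule 3, so it stays [i].
/d/ (word-final) occurs word-finally → [t] by rule 2.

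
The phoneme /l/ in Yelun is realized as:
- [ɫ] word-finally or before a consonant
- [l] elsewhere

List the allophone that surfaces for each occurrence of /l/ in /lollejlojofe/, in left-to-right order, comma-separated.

[l], [ɫ], [l], [l]

Occurrence 1 (position 1): no conditioning environment matches → elsewhere allophone [l].
Occurrence 2 (position 3): word-finally or before a consonant → [ɫ].
Occurrence 3 (position 4): no conditioning environment matches → elsewhere allophone [l].
Occurrence 4 (position 7): no conditioning environment matches → elsewhere allophone [l].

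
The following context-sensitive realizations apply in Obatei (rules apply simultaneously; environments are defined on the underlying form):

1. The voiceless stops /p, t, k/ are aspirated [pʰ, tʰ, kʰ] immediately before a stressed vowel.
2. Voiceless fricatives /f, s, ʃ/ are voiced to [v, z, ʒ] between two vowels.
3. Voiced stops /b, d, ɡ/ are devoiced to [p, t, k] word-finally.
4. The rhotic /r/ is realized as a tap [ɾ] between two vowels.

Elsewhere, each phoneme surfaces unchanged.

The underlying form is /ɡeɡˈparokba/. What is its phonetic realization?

[ɡeɡˈpʰaɾokba]

/ɡ/ (word-initial): rule 3 targets it, but not word-finally → unchanged [ɡ].
/e/ — not in any rule's target class → [e].
/ɡ/ (between /e/ and /p/) is in the target of rule 3 but the environment (word-finally) is not met → [ɡ].
/p/ (between /ɡ/ and /a/) occurs immediately before a stressed vowel → [pʰ] by rule 1.
/a/ — not in any rule's target class → [a].
/r/ — between /a/ and /o/, between two vowels — surfaces as [ɾ] (rule 4).
/o/ (between /r/ and /k/) is unaffected → [o].
/k/ — between /o/ and /b/; rule 1 does not apply here → [k].
/b/ (between /k/ and /a/) is in the target of rule 3 but the environment (word-finally) is not met → [b].
/a/ (word-final) is unaffected → [a].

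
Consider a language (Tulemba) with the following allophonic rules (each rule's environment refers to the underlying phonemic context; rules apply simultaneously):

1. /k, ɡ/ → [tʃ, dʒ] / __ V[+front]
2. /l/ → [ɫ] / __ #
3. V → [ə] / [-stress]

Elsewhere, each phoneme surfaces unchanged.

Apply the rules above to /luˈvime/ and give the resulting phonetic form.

[ləˈvimə]

/l/ — word-initial; rule 2 does not apply here → [l].
/u/ meets the environment for rule 3 (in an unstressed syllable) → [ə].
/v/ stays [v].
/i/ (between /v/ and /m/): rule 3 targets it, but not in an unstressed syllable → unchanged [i].
/m/ (between /i/ and /e/) is unaffected → [m].
/e/ — word-final, in an unstressed syllable — surfaces as [ə] (rule 3).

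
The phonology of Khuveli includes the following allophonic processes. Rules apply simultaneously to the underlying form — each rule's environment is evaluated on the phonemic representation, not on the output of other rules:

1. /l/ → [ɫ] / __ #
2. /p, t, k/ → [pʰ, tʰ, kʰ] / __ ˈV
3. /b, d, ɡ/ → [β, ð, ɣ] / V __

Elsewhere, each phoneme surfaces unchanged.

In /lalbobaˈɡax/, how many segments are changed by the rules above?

2

Segments that undergo a rule: /b/ → [β] (rule 3); /ɡ/ → [ɣ] (rule 3).
All other segments surface unchanged.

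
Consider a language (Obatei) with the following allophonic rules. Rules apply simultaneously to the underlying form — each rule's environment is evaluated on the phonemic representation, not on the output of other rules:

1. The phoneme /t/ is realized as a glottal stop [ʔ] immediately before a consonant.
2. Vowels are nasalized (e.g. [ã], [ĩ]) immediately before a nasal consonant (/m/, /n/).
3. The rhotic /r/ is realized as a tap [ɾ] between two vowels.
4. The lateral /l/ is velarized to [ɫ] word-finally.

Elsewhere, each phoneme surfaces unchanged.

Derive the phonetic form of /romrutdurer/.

[rõmruʔduɾer]

/r/ (word-initial) fails the environment for rule 3, so it stays [r].
Rule 2 applies to /o/ (between /r/ and /m/: before a nasal consonant) → [õ].
/r/ (between /m/ and /u/): rule 3 targets it, but not between two vowels → unchanged [r].
/u/ (between /r/ and /t/) is in the target of rule 2 but the environment (before a nasal consonant) is not met → [u].
Rule 1 applies to /t/ (between /u/ and /d/: immediately before a consonant) → [ʔ].
/u/ (between /d/ and /r/) is in the target of rule 2 but the environment (before a nasal consonant) is not met → [u].
/r/ meets the environment for rule 3 (between two vowels) → [ɾ].
/e/ — between /r/ and /r/; rule 2 does not apply here → [e].
/r/ (word-final): rule 3 targets it, but not between two vowels → unchanged [r].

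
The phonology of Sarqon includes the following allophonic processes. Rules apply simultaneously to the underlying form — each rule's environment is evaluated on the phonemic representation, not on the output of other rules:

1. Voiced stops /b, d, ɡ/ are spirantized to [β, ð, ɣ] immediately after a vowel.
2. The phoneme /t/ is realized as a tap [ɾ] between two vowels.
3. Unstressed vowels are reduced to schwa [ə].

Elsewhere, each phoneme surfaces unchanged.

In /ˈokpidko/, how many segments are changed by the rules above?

3

Segments that undergo a rule: /i/ → [ə] (rule 3); /d/ → [ð] (rule 1); /o/ → [ə] (rule 3).
All other segments surface unchanged.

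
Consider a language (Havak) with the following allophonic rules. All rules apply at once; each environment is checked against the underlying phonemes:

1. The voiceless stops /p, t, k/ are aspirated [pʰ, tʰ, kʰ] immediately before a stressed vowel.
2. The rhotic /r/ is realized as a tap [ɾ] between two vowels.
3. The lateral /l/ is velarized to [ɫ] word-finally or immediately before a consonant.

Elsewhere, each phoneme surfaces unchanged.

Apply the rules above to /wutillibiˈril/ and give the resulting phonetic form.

[wutiɫlibiˈɾiɫ]

/t/ (between /u/ and /i/) is in the target of rule 1 but the environment (immediately before a stressed vowel) is not met → [t].
Rule 3 applies to /l/ (between /i/ and /l/: word-finally or immediately before a consonant) → [ɫ].
/l/ — between /l/ and /i/; rule 3 does not apply here → [l].
/r/ meets the environment for rule 2 (between two vowels) → [ɾ].
/l/ meets the environment for rule 3 (word-finally or immediately before a consonant) → [ɫ].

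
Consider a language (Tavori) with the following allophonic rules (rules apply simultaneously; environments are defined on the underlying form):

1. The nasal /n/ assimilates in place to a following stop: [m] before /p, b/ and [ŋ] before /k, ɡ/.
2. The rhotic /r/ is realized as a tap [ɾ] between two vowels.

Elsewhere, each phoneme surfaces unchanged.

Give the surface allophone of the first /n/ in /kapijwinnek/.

[n]

/n/ (between /i/ and /n/): rule 1 targets it, but not before a labial or velar stop → unchanged [n].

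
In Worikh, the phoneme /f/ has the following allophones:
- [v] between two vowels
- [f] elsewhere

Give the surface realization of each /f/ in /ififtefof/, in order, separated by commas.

[v], [f], [v], [f]

Occurrence 1 (position 2): between two vowels → [v].
Occurrence 2 (position 4): no conditioning environment matches → elsewhere allophone [f].
Occurrence 3 (position 7): between two vowels → [v].
Occurrence 4 (position 9): no conditioning environment matches → elsewhere allophone [f].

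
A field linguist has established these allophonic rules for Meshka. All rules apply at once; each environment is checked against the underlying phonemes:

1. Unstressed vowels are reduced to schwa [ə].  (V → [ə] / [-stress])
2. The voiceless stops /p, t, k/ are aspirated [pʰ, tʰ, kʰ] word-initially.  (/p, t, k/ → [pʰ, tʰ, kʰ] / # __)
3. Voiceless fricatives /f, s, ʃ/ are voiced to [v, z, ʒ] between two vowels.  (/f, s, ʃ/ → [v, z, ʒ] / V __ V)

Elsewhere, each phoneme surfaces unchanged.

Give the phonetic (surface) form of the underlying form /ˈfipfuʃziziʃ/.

/f/ (word-initial): rule 3 targets it, but not between two vowels → unchanged [f].
/i/ (between /f/ and /p/) fails the environment for rule 1, so it stays [i].
/p/ (between /i/ and /f/) fails the environment for rule 2, so it stays [p].
/f/ (between /p/ and /u/) fails the environment for rule 3, so it stays [f].
Rule 1 applies to /u/ (between /f/ and /ʃ/: in an unstressed syllable) → [ə].
/ʃ/ (between /u/ and /z/) fails the environment for rule 3, so it stays [ʃ].
/z/ (between /ʃ/ and /i/): no rule targets it → [z].
/i/ (between /z/ and /z/) occurs in an unstressed syllable → [ə] by rule 1.
/z/ (between /i/ and /i/) is unaffected → [z].
/i/ meets the environment for rule 1 (in an unstressed syllable) → [ə].
/ʃ/ (word-final) fails the environment for rule 3, so it stays [ʃ].

[ˈfipfəʃzəzəʃ]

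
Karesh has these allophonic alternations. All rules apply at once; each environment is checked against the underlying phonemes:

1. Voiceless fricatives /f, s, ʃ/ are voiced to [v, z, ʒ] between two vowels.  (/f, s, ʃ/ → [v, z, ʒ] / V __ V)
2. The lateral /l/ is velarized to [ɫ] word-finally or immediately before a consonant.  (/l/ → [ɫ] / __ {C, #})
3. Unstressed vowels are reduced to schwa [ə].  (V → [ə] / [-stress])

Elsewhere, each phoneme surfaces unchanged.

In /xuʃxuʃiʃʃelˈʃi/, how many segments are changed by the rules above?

6

Segments that undergo a rule: /u/ → [ə] (rule 3); /u/ → [ə] (rule 3); /ʃ/ → [ʒ] (rule 1); /i/ → [ə] (rule 3); /e/ → [ə] (rule 3); /l/ → [ɫ] (rule 2).
All other segments surface unchanged.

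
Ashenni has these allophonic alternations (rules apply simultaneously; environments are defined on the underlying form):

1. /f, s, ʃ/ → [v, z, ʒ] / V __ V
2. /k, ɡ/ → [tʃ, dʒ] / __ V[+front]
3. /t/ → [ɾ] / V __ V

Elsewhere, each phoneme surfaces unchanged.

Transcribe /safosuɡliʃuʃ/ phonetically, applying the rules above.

/s/ (word-initial): rule 1 targets it, but not between two vowels → unchanged [s].
/f/ meets the environment for rule 1 (between two vowels) → [v].
/s/ (between /o/ and /u/): between two vowels, so rule 1 applies → [z].
/ɡ/ (between /u/ and /l/) is in the target of rule 2 but the environment (before a front vowel) is not met → [ɡ].
Rule 1 applies to /ʃ/ (between /i/ and /u/: between two vowels) → [ʒ].
/ʃ/ (word-final) is in the target of rule 1 but the environment (between two vowels) is not met → [ʃ].

[savozuɡliʒuʃ]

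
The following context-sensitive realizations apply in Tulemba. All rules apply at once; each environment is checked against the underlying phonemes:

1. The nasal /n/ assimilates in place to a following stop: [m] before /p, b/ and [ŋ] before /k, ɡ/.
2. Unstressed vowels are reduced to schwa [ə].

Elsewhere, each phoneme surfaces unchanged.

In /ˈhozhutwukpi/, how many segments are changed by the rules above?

3

Segments that undergo a rule: /u/ → [ə] (rule 2); /u/ → [ə] (rule 2); /i/ → [ə] (rule 2).
All other segments surface unchanged.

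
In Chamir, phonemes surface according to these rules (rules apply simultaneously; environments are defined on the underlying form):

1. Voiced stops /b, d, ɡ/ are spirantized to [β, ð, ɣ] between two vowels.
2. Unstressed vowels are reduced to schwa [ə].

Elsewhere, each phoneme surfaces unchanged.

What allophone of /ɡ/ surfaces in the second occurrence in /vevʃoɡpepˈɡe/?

[ɡ]

/ɡ/ (between /p/ and /e/): rule 1 targets it, but not between two vowels → unchanged [ɡ].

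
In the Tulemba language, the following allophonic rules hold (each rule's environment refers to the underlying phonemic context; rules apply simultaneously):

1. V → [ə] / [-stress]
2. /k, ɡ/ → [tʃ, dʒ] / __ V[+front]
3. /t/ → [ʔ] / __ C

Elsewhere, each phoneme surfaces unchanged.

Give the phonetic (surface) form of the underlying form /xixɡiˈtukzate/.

[xəxdʒəˈtukzətə]

/x/ (word-initial): no rule targets it → [x].
Rule 1 applies to /i/ (between /x/ and /x/: in an unstressed syllable) → [ə].
/x/ (between /i/ and /ɡ/) is unaffected → [x].
/ɡ/ (between /x/ and /i/) occurs before a front vowel → [dʒ] by rule 2.
/i/ (between /ɡ/ and /t/): in an unstressed syllable, so rule 1 applies → [ə].
/t/ — between /i/ and /u/; rule 3 does not apply here → [t].
/u/ (between /t/ and /k/) is in the target of rule 1 but the environment (in an unstressed syllable) is not met → [u].
/k/ — between /u/ and /z/; rule 2 does not apply here → [k].
/z/ stays [z].
Rule 1 applies to /a/ (between /z/ and /t/: in an unstressed syllable) → [ə].
/t/ — between /a/ and /e/; rule 3 does not apply here → [t].
/e/ — word-final, in an unstressed syllable — surfaces as [ə] (rule 1).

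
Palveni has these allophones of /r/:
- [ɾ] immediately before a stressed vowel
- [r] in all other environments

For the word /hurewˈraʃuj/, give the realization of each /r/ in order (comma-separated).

[r], [ɾ]

Occurrence 1 (position 3): no conditioning environment matches → elsewhere allophone [r].
Occurrence 2 (position 6): immediately before a stressed vowel → [ɾ].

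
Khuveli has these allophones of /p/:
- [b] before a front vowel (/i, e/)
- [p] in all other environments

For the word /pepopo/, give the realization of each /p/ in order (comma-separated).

[b], [p], [p]

Occurrence 1 (position 1): before a front vowel (/i, e/) → [b].
Occurrence 2 (position 3): no conditioning environment matches → elsewhere allophone [p].
Occurrence 3 (position 5): no conditioning environment matches → elsewhere allophone [p].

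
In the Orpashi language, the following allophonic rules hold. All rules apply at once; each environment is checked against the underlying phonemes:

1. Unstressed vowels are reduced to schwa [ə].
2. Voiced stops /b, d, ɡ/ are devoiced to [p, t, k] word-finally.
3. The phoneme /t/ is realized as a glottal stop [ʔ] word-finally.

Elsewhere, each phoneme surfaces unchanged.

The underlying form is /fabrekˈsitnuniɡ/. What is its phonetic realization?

/f/ (word-initial): no rule targets it → [f].
Rule 1 applies to /a/ (between /f/ and /b/: in an unstressed syllable) → [ə].
/b/ — between /a/ and /r/; rule 2 does not apply here → [b].
/r/ (between /b/ and /e/) is unaffected → [r].
/e/ meets the environment for rule 1 (in an unstressed syllable) → [ə].
/k/ (between /e/ and /s/): no rule targets it → [k].
/s/ (between /k/ and /i/): no rule targets it → [s].
/i/ — between /s/ and /t/; rule 1 does not apply here → [i].
/t/ (between /i/ and /n/) fails the environment for rule 3, so it stays [t].
/n/ (between /t/ and /u/) is unaffected → [n].
/u/ (between /n/ and /n/) occurs in an unstressed syllable → [ə] by rule 1.
/n/ (between /u/ and /i/): no rule targets it → [n].
/i/ — between /n/ and /ɡ/, in an unstressed syllable — surfaces as [ə] (rule 1).
/ɡ/ (word-final): word-finally, so rule 2 applies → [k].

[fəbrəkˈsitnənək]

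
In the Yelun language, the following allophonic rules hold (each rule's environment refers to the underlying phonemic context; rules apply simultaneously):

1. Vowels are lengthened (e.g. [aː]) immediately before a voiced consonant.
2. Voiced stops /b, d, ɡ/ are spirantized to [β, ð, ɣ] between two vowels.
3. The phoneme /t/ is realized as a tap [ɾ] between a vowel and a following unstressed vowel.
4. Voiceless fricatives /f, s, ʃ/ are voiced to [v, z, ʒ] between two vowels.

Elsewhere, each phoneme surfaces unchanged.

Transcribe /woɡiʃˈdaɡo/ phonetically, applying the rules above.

/o/ — between /w/ and /ɡ/, before a voiced consonant — surfaces as [oː] (rule 1).
/ɡ/ — between /o/ and /i/, between two vowels — surfaces as [ɣ] (rule 2).
/i/ (between /ɡ/ and /ʃ/): rule 1 targets it, but not before a voiced consonant → unchanged [i].
/ʃ/ — between /i/ and /d/; rule 4 does not apply here → [ʃ].
/d/ (between /ʃ/ and /a/) is in the target of rule 2 but the environment (between two vowels) is not met → [d].
/a/ (between /d/ and /ɡ/): before a voiced consonant, so rule 1 applies → [aː].
/ɡ/ (between /a/ and /o/): between two vowels, so rule 2 applies → [ɣ].
/o/ (word-final): rule 1 targets it, but not before a voiced consonant → unchanged [o].

[woːɣiʃˈdaːɣo]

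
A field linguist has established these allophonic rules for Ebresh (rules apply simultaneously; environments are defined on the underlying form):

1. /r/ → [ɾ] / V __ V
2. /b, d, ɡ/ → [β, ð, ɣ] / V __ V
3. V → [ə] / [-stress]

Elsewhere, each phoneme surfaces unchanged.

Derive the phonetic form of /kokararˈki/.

[kəkəɾərˈki]

/o/ — between /k/ and /k/, in an unstressed syllable — surfaces as [ə] (rule 3).
/a/ (between /k/ and /r/) occurs in an unstressed syllable → [ə] by rule 3.
/r/ (between /a/ and /a/) occurs between two vowels → [ɾ] by rule 1.
/a/ (between /r/ and /r/): in an unstressed syllable, so rule 3 applies → [ə].
/r/ — between /a/ and /k/; rule 1 does not apply here → [r].
/i/ (word-final): rule 3 targets it, but not in an unstressed syllable → unchanged [i].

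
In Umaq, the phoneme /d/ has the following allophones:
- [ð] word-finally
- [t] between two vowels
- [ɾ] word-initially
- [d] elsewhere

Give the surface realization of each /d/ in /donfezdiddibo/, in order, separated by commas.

Occurrence 1 (position 1): word-initially → [ɾ].
Occurrence 2 (position 7): no conditioning environment matches → elsewhere allophone [d].
Occurrence 3 (position 9): no conditioning environment matches → elsewhere allophone [d].
Occurrence 4 (position 10): no conditioning environment matches → elsewhere allophone [d].

[ɾ], [d], [d], [d]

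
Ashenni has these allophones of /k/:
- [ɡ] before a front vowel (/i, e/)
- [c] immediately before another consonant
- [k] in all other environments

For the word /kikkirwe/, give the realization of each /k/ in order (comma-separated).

[ɡ], [c], [ɡ]

Occurrence 1 (position 1): before a front vowel (/i, e/) → [ɡ].
Occurrence 2 (position 3): immediately before another consonant → [c].
Occurrence 3 (position 4): before a front vowel (/i, e/) → [ɡ].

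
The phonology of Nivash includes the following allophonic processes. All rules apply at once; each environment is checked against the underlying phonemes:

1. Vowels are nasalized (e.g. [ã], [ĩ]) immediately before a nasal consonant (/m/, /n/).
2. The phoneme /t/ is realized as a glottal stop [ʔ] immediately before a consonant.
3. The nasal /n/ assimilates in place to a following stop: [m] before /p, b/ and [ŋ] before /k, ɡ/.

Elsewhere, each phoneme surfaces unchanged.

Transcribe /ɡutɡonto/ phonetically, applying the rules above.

/u/ — between /ɡ/ and /t/; rule 1 does not apply here → [u].
/t/ — between /u/ and /ɡ/, immediately before a consonant — surfaces as [ʔ] (rule 2).
Rule 1 applies to /o/ (between /ɡ/ and /n/: before a nasal consonant) → [õ].
/n/ (between /o/ and /t/) is in the target of rule 3 but the environment (before a labial or velar stop) is not met → [n].
/t/ (between /n/ and /o/) fails the environment for rule 2, so it stays [t].
/o/ (word-final) fails the environment for rule 1, so it stays [o].

[ɡuʔɡõnto]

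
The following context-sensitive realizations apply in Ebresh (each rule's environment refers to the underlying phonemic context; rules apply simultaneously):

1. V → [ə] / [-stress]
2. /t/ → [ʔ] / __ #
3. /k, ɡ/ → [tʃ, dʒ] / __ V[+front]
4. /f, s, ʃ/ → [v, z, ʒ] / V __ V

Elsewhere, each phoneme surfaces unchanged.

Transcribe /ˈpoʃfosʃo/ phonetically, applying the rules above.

[ˈpoʃfəsʃə]

/p/ — not in any rule's target class → [p].
/o/ (between /p/ and /ʃ/) fails the environment for rule 1, so it stays [o].
/ʃ/ (between /o/ and /f/) is in the target of rule 4 but the environment (between two vowels) is not met → [ʃ].
/f/ (between /ʃ/ and /o/) fails the environment for rule 4, so it stays [f].
/o/ — between /f/ and /s/, in an unstressed syllable — surfaces as [ə] (rule 1).
/s/ (between /o/ and /ʃ/) is in the target of rule 4 but the environment (between two vowels) is not met → [s].
/ʃ/ (between /s/ and /o/) is in the target of rule 4 but the environment (between two vowels) is not met → [ʃ].
/o/ (word-final) occurs in an unstressed syllable → [ə] by rule 1.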